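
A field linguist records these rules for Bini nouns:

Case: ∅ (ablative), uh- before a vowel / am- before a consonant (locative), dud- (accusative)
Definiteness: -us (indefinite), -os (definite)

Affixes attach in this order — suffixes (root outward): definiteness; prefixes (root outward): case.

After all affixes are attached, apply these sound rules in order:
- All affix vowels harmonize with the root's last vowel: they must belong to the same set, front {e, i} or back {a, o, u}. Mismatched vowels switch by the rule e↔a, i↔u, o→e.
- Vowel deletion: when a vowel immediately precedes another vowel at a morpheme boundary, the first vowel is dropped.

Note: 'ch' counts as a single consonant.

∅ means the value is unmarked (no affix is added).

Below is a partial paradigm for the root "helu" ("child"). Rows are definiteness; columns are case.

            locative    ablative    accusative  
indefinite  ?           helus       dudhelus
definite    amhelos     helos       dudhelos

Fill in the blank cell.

Attach case locative am- (before consonant 'h') → amhelu.
Attach definiteness indefinite -us → amheluus.
Vowel harmony: no change.
Apply vowel deletion: amheluus → amhelus.

amhelus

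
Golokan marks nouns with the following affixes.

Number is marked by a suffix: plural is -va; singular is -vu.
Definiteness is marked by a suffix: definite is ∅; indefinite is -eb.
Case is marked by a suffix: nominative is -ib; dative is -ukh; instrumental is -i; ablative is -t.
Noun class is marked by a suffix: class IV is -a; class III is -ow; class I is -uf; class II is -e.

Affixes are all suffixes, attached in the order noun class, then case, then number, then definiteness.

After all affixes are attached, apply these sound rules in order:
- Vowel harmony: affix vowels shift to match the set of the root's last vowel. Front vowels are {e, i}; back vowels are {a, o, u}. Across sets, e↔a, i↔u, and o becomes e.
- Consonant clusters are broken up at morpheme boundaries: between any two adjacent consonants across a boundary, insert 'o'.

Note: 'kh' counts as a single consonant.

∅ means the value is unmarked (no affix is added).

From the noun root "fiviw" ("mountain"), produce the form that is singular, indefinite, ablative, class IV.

Attach noun class class IV -a → fiviwa.
Attach case ablative -t → fiviwat.
Attach number singular -vu → fiviwatvu.
Attach definiteness indefinite -eb → fiviwatvueb.
Apply vowel harmony: fiviwatvueb → fiviwetvieb.
Apply epenthesis: fiviwetvieb → fiviwetovieb.

fiviwetovieb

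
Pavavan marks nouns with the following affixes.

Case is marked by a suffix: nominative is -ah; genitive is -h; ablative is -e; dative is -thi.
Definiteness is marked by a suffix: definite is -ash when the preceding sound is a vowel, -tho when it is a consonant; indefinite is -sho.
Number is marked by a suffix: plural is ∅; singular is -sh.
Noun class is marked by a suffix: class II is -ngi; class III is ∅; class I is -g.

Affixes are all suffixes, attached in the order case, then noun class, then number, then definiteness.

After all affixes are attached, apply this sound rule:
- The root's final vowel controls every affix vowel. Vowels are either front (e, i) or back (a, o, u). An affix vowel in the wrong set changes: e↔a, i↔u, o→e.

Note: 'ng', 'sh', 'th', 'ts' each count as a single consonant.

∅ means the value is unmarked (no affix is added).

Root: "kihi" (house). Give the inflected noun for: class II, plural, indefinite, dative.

kihithingishe

Attach case dative -thi → kihithi.
Attach noun class class II -ngi → kihithingi.
number = plural: zero marking, form stays kihithingi.
Attach definiteness indefinite -sho → kihithingisho.
Apply vowel harmony: kihithingisho → kihithingishe.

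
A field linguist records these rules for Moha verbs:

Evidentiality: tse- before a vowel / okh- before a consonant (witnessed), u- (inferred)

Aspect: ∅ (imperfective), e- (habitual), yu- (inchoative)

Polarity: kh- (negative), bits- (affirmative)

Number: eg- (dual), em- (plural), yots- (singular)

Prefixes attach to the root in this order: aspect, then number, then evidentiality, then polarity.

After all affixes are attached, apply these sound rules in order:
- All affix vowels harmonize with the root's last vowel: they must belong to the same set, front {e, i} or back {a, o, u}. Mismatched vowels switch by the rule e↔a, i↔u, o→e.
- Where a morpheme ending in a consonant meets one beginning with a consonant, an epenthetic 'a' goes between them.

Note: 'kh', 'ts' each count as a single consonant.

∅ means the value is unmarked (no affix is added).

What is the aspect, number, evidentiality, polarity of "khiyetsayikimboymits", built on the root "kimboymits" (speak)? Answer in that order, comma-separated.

Segment: kh-u-yots-yu-kimboymits.
aspect: yu- → inchoative.
number: yots- → singular.
evidentiality: u- → inferred.
polarity: kh- → negative.

inchoative, singular, inferred, negative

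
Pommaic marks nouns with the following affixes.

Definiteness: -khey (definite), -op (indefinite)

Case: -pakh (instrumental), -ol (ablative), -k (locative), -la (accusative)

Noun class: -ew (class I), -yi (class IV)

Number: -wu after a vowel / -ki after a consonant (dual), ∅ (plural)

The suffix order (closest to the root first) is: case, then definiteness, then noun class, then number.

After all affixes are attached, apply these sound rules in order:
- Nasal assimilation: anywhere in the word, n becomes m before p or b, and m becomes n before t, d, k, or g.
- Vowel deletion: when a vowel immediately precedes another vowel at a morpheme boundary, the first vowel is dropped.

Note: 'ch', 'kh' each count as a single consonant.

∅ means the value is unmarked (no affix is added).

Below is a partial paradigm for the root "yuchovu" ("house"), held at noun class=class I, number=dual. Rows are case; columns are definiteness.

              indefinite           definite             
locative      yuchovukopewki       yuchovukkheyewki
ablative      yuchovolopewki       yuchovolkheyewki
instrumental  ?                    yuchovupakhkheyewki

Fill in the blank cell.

yuchovupakhopewki

Attach case instrumental -pakh → yuchovupakh.
Attach definiteness indefinite -op → yuchovupakhop.
Attach noun class class I -ew → yuchovupakhopew.
Attach number dual -ki (after consonant 'w') → yuchovupakhopewki.
Nasal assimilation: no change.
Vowel deletion: no change.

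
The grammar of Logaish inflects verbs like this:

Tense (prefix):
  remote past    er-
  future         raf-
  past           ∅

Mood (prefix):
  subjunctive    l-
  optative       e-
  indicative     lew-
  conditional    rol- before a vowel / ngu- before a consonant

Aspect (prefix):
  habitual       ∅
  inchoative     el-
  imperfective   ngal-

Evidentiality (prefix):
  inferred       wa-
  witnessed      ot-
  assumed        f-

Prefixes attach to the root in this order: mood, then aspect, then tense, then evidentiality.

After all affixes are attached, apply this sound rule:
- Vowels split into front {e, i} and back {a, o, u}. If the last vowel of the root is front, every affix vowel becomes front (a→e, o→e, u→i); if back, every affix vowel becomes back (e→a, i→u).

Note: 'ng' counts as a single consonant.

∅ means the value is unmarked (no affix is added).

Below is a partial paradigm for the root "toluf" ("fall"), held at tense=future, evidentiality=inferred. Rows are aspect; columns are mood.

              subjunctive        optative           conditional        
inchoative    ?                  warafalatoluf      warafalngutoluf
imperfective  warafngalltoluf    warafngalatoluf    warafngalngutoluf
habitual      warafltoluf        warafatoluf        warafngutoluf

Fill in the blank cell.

warafalltoluf

Attach mood subjunctive l- → ltoluf.
Attach aspect inchoative el- → elltoluf.
Attach tense future raf- → rafelltoluf.
Attach evidentiality inferred wa- → warafelltoluf.
Apply vowel harmony: warafelltoluf → warafalltoluf.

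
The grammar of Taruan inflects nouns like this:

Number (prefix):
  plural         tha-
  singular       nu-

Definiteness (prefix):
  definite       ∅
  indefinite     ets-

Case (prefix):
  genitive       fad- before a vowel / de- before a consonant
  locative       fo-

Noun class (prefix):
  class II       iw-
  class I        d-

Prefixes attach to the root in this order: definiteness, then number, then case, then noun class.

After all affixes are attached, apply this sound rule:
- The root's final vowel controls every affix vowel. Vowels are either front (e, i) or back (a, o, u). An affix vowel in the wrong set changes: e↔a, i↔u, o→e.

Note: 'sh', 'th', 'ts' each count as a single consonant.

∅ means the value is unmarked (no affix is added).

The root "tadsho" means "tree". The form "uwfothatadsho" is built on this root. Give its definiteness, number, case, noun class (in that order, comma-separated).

definite, plural, locative, class II

Segment: iw-fo-tha-tadsho.
definiteness: ∅ → definite.
number: tha- → plural.
case: fo- → locative.
noun class: iw- → class II.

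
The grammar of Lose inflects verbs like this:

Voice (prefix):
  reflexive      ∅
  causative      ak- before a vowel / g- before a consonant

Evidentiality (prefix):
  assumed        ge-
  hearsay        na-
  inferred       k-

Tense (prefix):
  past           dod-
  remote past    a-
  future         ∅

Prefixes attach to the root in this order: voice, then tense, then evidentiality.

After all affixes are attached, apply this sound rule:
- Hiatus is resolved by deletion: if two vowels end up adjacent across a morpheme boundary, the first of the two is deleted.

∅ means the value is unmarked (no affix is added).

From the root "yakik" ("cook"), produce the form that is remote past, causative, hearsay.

nagyakik

Attach voice causative g- (before consonant 'y') → gyakik.
Attach tense remote past a- → agyakik.
Attach evidentiality hearsay na- → naagyakik.
Apply vowel deletion: naagyakik → nagyakik.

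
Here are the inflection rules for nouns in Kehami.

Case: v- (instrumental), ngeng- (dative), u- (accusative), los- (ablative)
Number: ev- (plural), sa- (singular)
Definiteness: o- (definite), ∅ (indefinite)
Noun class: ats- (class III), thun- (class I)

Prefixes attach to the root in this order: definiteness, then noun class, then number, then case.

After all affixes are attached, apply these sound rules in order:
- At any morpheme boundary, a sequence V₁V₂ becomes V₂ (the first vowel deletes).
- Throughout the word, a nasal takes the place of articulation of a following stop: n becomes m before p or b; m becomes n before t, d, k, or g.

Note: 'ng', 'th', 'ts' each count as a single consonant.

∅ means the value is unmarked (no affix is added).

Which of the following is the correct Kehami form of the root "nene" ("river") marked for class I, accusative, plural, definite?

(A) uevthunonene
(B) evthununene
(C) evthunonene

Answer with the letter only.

C

Attach definiteness definite o- → onene.
Attach noun class class I thun- → thunonene.
Attach number plural ev- → evthunonene.
Attach case accusative u- → uevthunonene.
Apply vowel deletion: uevthunonene → evthunonene.
Nasal assimilation: no change.
So the correct form is evthunonene, option (C).
(A) uevthunonene is wrong: it fails to apply the sound rule(s).
(B) evthununene is wrong: it has the affixes in the wrong order.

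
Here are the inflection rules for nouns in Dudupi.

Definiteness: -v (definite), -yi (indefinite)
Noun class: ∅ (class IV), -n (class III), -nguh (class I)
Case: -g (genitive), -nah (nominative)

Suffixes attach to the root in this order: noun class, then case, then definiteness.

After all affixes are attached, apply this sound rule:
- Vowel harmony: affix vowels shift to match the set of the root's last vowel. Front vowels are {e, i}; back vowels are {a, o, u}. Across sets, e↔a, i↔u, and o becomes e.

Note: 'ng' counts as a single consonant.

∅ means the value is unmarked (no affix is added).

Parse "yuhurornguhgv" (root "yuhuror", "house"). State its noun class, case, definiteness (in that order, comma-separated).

class I, genitive, definite

Segment: yuhuror-nguh-g-v.
noun class: -nguh → class I.
case: -g → genitive.
definiteness: -v → definite.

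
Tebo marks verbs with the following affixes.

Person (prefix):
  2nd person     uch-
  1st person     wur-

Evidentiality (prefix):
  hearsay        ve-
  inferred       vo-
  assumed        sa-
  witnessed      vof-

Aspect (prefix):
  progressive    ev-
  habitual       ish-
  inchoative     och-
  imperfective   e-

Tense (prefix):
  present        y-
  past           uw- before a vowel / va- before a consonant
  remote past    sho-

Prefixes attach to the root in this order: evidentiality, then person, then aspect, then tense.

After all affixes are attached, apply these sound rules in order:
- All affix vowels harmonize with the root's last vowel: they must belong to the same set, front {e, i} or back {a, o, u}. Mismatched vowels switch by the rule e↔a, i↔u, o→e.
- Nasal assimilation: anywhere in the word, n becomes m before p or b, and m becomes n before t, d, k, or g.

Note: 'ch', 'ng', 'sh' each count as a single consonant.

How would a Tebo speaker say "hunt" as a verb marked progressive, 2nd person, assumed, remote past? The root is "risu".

shoavuchsarisu

Attach evidentiality assumed sa- → sarisu.
Attach person 2nd person uch- → uchsarisu.
Attach aspect progressive ev- → evuchsarisu.
Attach tense remote past sho- → shoevuchsarisu.
Apply vowel harmony: shoevuchsarisu → shoavuchsarisu.
Nasal assimilation: no change.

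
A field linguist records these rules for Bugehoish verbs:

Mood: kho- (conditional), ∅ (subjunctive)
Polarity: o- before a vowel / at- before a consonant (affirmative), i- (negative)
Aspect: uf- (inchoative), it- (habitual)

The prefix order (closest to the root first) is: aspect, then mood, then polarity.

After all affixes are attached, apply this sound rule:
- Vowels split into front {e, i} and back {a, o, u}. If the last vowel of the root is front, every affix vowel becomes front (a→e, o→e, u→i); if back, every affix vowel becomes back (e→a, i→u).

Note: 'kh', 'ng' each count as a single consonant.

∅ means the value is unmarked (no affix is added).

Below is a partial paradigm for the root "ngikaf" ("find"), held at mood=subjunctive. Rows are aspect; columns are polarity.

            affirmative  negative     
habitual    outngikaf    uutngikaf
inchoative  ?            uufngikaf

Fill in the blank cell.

oufngikaf

Attach aspect inchoative uf- → ufngikaf.
mood = subjunctive: zero marking, form stays ufngikaf.
Attach polarity affirmative o- (before vowel 'u') → oufngikaf.
Vowel harmony: no change.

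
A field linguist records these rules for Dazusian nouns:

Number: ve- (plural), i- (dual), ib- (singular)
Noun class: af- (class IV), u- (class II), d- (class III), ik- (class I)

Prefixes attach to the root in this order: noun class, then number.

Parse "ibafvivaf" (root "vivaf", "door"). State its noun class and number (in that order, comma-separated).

class IV, singular

Segment: ib-af-vivaf.
noun class: af- → class IV.
number: ib- → singular.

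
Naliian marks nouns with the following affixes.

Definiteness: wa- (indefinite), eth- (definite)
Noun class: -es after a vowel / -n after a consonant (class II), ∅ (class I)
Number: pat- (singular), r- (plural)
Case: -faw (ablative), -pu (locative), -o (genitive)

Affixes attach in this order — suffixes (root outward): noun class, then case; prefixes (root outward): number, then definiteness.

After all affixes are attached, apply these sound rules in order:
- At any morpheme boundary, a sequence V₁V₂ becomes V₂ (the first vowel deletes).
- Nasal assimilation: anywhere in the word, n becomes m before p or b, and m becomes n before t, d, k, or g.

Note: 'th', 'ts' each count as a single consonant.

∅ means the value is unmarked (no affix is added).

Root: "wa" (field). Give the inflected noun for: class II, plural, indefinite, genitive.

Attach noun class class II -es (after vowel 'a') → waes.
Attach number plural r- → rwaes.
Attach definiteness indefinite wa- → warwaes.
Attach case genitive -o → warwaeso.
Apply vowel deletion: warwaeso → warweso.
Nasal assimilation: no change.

warweso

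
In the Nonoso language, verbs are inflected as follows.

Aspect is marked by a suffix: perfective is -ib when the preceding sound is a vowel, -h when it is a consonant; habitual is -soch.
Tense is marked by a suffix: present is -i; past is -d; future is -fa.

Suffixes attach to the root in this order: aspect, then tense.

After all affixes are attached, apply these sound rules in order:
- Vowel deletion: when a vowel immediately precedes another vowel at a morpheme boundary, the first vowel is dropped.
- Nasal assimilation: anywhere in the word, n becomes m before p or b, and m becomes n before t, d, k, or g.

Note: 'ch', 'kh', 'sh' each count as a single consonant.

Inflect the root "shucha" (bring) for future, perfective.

shuchibfa

Attach aspect perfective -ib (after vowel 'a') → shuchaib.
Attach tense future -fa → shuchaibfa.
Apply vowel deletion: shuchaibfa → shuchibfa.
Nasal assimilation: no change.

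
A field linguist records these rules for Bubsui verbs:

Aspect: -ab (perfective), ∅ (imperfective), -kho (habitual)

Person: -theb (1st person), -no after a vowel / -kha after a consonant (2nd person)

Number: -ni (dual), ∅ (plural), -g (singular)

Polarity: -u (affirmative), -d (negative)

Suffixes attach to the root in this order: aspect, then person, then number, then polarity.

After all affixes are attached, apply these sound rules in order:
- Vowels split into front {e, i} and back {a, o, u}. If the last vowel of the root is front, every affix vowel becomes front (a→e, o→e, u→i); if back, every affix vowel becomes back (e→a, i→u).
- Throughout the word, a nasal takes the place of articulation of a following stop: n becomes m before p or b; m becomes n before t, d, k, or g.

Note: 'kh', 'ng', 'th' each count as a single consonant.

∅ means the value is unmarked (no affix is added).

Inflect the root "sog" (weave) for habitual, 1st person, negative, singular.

sogkhothabgd

Attach aspect habitual -kho → sogkho.
Attach person 1st person -theb → sogkhotheb.
Attach number singular -g → sogkhothebg.
Attach polarity negative -d → sogkhothebgd.
Apply vowel harmony: sogkhothebgd → sogkhothabgd.
Nasal assimilation: no change.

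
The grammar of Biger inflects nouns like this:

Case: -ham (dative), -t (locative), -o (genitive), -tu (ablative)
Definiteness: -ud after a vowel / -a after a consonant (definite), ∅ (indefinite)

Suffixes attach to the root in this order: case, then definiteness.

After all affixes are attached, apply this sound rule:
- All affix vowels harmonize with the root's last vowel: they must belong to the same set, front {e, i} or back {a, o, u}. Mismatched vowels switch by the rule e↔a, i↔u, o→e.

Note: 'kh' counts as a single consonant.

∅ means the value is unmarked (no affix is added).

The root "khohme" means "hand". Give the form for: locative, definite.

khohmete

Attach case locative -t → khohmet.
Attach definiteness definite -a (after consonant 't') → khohmeta.
Apply vowel harmony: khohmeta → khohmete.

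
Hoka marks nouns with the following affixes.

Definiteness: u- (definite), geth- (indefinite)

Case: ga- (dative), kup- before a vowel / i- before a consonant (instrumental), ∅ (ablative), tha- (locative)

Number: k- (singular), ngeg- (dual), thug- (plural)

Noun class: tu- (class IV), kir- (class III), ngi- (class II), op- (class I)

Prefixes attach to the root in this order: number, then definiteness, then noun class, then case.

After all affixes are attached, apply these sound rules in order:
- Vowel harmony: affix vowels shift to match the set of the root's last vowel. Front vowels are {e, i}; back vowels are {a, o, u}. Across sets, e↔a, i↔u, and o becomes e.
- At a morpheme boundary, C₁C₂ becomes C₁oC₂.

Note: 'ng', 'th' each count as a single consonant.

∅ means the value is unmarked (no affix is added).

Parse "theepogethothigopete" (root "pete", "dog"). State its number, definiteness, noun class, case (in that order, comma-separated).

Segment: tha-op-geth-thug-pete.
number: thug- → plural.
definiteness: geth- → indefinite.
noun class: op- → class I.
case: tha- → locative.

plural, indefinite, class I, locative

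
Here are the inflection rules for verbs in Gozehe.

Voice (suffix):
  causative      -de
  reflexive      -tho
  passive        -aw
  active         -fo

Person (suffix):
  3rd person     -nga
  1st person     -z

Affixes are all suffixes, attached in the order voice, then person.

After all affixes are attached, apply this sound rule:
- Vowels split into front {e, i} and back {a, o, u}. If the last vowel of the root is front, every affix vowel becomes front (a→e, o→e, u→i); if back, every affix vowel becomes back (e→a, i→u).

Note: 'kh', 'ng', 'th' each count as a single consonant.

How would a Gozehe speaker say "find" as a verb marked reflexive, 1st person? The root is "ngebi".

ngebithez

Attach voice reflexive -tho → ngebitho.
Attach person 1st person -z → ngebithoz.
Apply vowel harmony: ngebithoz → ngebithez.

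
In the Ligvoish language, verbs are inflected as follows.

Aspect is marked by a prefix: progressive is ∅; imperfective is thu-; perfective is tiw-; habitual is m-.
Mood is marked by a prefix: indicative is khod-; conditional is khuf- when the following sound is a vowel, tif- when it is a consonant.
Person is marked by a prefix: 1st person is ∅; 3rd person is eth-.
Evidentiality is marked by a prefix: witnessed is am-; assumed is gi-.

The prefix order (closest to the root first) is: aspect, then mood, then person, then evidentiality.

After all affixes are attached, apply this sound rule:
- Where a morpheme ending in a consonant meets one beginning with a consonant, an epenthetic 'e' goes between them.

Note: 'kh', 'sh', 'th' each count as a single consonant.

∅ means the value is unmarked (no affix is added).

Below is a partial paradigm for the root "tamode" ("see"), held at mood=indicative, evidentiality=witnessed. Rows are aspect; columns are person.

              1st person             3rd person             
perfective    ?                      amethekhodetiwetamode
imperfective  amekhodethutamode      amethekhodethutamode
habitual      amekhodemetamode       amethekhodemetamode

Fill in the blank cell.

amekhodetiwetamode

Attach aspect perfective tiw- → tiwtamode.
Attach mood indicative khod- → khodtiwtamode.
person = 1st person: zero marking, form stays khodtiwtamode.
Attach evidentiality witnessed am- → amkhodtiwtamode.
Apply epenthesis: amkhodtiwtamode → amekhodetiwetamode.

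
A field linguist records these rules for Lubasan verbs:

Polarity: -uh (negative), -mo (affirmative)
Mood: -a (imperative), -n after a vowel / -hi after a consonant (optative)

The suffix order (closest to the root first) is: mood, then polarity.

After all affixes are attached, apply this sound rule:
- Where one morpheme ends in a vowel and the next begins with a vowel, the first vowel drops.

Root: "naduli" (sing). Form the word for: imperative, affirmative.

Attach mood imperative -a → nadulia.
Attach polarity affirmative -mo → naduliamo.
Apply vowel deletion: naduliamo → nadulamo.

nadulamo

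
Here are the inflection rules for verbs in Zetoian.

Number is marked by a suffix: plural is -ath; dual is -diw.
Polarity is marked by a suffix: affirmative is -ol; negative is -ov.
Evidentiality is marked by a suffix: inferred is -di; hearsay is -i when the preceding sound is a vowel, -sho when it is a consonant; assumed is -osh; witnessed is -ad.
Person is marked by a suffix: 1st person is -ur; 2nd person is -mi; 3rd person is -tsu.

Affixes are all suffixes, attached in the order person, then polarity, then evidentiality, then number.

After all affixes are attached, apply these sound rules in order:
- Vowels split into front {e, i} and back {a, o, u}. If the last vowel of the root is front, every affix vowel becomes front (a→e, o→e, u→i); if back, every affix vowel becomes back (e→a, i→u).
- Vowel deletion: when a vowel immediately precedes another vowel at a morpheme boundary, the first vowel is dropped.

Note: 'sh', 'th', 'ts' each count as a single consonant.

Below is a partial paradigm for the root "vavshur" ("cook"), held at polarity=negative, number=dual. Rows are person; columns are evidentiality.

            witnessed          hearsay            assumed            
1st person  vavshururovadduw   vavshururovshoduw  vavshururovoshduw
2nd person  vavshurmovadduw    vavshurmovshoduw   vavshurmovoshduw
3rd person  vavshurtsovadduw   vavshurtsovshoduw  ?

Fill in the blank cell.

Attach person 3rd person -tsu → vavshurtsu.
Attach polarity negative -ov → vavshurtsuov.
Attach evidentiality assumed -osh → vavshurtsuovosh.
Attach number dual -diw → vavshurtsuovoshdiw.
Apply vowel harmony: vavshurtsuovoshdiw → vavshurtsuovoshduw.
Apply vowel deletion: vavshurtsuovoshduw → vavshurtsovoshduw.

vavshurtsovoshduw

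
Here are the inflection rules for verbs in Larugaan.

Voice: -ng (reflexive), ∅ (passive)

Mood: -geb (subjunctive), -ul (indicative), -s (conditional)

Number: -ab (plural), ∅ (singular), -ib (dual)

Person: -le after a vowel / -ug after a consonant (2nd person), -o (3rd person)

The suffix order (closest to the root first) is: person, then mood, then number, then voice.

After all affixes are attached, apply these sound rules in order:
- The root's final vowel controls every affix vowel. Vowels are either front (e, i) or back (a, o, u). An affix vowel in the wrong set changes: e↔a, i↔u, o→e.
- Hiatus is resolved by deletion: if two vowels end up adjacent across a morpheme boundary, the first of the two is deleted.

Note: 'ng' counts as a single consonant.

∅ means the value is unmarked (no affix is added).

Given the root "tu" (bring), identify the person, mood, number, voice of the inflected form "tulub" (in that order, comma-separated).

3rd person, indicative, dual, passive

Segment: tu-o-ul-ib.
person: -o → 3rd person.
mood: -ul → indicative.
number: -ib → dual.
voice: ∅ → passive.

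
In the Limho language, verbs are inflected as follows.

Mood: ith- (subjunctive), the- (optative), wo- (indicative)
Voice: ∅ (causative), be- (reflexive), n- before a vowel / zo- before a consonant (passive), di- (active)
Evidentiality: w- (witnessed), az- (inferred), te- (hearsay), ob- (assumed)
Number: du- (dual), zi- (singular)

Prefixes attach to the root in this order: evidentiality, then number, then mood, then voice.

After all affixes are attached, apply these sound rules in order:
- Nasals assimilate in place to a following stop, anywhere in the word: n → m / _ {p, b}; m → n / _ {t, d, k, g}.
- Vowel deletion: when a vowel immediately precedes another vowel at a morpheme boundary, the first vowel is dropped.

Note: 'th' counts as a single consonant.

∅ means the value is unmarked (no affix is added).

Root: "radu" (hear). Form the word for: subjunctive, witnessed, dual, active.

dithduwradu

Attach evidentiality witnessed w- → wradu.
Attach number dual du- → duwradu.
Attach mood subjunctive ith- → ithduwradu.
Attach voice active di- → diithduwradu.
Nasal assimilation: no change.
Apply vowel deletion: diithduwradu → dithduwradu.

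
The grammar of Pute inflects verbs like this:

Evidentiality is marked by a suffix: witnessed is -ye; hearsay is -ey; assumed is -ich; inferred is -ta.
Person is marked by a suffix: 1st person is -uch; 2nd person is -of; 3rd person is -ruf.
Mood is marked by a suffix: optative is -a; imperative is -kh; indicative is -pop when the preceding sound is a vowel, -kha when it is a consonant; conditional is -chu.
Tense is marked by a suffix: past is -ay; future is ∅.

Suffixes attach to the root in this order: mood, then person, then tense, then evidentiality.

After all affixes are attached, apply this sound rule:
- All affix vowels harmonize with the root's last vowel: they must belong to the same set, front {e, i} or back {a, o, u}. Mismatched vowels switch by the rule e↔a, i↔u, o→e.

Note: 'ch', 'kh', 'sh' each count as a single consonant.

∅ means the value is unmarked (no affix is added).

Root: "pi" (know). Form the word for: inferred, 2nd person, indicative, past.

pipepefeyte

Attach mood indicative -pop (after vowel 'i') → pipop.
Attach person 2nd person -of → pipopof.
Attach tense past -ay → pipopofay.
Attach evidentiality inferred -ta → pipopofayta.
Apply vowel harmony: pipopofayta → pipepefeyte.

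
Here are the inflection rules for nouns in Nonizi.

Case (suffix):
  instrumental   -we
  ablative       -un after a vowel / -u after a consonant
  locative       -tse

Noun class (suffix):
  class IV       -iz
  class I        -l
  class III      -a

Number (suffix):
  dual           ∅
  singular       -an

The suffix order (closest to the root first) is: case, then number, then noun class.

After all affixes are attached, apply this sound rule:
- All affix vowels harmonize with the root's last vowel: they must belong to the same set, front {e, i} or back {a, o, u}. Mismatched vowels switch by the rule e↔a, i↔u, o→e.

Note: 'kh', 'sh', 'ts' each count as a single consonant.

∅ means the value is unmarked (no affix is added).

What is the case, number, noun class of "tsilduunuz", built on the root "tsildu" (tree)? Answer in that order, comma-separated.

Segment: tsildu-un-iz.
case: -un/u → ablative.
number: ∅ → dual.
noun class: -iz → class IV.

ablative, dual, class IV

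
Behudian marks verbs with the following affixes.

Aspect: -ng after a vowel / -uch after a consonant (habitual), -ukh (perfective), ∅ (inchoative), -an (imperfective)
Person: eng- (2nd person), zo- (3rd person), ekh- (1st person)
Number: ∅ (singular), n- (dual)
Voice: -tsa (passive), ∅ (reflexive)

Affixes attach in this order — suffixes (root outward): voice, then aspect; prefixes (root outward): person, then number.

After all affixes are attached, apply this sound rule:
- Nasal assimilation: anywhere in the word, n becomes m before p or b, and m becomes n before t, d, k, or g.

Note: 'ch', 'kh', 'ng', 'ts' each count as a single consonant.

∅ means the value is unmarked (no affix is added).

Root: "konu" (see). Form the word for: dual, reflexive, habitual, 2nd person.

Attach person 2nd person eng- → engkonu.
voice = reflexive: zero marking, form stays engkonu.
Attach aspect habitual -ng (after vowel 'u') → engkonung.
Attach number dual n- → nengkonung.
Nasal assimilation: no change.

nengkonung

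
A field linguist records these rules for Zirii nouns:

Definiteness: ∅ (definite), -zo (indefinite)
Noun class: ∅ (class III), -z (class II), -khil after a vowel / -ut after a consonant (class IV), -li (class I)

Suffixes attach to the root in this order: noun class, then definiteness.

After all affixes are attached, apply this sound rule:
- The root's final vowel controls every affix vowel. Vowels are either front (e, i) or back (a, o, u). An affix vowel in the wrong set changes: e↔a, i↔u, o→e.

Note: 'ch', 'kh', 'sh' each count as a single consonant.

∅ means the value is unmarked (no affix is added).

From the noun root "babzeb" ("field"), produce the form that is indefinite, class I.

Attach noun class class I -li → babzebli.
Attach definiteness indefinite -zo → babzeblizo.
Apply vowel harmony: babzeblizo → babzeblize.

babzeblize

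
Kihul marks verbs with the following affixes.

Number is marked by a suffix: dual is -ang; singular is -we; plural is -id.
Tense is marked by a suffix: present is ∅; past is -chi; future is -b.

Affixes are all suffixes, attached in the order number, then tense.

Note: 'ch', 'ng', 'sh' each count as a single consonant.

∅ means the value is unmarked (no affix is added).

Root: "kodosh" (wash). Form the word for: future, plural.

kodoshidb

Attach number plural -id → kodoshid.
Attach tense future -b → kodoshidb.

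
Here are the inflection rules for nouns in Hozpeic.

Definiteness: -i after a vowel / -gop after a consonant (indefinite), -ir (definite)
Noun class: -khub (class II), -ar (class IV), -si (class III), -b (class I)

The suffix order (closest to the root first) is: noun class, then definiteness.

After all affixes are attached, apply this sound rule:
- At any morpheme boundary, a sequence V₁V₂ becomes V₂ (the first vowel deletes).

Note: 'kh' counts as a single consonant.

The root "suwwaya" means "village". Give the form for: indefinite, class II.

suwwayakhubgop

Attach noun class class II -khub → suwwayakhub.
Attach definiteness indefinite -gop (after consonant 'b') → suwwayakhubgop.
Vowel deletion: no change.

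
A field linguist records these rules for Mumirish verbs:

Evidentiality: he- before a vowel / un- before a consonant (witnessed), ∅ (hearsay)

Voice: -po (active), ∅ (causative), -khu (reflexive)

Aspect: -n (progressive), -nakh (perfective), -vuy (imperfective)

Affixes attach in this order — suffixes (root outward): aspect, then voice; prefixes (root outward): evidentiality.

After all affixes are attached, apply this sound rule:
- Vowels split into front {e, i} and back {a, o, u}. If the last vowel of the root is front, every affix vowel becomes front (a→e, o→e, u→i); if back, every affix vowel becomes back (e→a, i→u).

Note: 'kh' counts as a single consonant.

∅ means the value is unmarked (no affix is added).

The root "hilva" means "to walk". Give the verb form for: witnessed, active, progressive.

unhilvanpo

Attach aspect progressive -n → hilvan.
Attach voice active -po → hilvanpo.
Attach evidentiality witnessed un- (before consonant 'h') → unhilvanpo.
Vowel harmony: no change.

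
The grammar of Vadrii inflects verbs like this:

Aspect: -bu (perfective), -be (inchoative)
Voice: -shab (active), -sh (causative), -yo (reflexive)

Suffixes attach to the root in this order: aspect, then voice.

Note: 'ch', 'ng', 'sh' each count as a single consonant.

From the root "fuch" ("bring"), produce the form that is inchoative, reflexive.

fuchbeyo

Attach aspect inchoative -be → fuchbe.
Attach voice reflexive -yo → fuchbeyo.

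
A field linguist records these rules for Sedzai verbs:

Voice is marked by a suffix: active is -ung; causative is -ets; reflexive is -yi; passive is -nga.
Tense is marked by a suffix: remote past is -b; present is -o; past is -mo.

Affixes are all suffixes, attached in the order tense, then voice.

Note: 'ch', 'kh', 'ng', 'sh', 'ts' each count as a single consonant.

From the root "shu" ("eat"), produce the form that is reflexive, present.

Attach tense present -o → shuo.
Attach voice reflexive -yi → shuoyi.

shuoyi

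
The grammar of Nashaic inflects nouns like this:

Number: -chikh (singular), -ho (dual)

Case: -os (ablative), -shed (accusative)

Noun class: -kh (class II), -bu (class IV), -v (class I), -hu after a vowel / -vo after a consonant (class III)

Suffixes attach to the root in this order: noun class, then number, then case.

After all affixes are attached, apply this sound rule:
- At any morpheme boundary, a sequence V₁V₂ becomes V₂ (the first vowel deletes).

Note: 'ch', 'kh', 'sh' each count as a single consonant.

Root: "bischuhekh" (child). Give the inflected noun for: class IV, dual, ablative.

bischuhekhbuhos

Attach noun class class IV -bu → bischuhekhbu.
Attach number dual -ho → bischuhekhbuho.
Attach case ablative -os → bischuhekhbuhoos.
Apply vowel deletion: bischuhekhbuhoos → bischuhekhbuhos.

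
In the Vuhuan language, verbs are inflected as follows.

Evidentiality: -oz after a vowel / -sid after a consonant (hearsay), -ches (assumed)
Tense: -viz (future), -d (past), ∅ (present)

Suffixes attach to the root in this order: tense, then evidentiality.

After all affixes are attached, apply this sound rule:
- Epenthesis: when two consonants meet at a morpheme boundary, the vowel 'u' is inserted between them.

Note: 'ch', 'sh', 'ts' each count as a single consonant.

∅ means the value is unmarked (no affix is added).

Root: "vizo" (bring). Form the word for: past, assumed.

Attach tense past -d → vizod.
Attach evidentiality assumed -ches → vizodches.
Apply epenthesis: vizodches → vizoduches.

vizoduches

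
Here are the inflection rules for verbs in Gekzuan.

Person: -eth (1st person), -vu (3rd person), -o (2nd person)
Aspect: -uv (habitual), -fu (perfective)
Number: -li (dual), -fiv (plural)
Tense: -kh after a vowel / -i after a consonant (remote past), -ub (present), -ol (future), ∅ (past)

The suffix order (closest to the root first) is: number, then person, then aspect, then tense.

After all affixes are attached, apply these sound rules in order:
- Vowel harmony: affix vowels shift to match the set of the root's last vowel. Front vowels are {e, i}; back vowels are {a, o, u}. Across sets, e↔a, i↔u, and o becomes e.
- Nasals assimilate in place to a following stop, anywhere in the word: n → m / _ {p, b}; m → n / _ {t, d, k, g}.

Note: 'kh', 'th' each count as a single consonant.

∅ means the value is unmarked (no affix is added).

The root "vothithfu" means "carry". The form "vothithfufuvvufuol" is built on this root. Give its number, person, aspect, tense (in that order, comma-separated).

Segment: vothithfu-fiv-vu-fu-ol.
number: -fiv → plural.
person: -vu → 3rd person.
aspect: -fu → perfective.
tense: -ol → future.

plural, 3rd person, perfective, future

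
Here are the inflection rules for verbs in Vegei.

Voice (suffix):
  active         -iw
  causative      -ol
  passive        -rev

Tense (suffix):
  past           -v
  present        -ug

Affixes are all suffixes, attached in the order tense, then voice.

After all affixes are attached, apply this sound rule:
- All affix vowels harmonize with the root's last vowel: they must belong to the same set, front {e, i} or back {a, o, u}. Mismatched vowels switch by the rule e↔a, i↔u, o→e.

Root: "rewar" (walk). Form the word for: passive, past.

Attach tense past -v → rewarv.
Attach voice passive -rev → rewarvrev.
Apply vowel harmony: rewarvrev → rewarvrav.

rewarvrav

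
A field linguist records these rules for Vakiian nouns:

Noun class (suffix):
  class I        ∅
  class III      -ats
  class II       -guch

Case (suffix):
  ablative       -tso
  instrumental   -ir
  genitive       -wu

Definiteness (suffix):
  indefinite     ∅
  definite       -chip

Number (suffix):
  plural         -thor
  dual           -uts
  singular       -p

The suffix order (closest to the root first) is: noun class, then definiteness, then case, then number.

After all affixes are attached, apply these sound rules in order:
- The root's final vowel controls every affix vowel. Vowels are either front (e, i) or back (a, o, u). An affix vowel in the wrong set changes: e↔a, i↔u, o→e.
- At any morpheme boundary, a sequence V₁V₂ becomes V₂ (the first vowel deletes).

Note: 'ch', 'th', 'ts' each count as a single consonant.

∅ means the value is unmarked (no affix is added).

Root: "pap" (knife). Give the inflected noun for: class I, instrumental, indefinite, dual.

noun class = class I: zero marking, form stays pap.
definiteness = indefinite: zero marking, form stays pap.
Attach case instrumental -ir → papir.
Attach number dual -uts → papiruts.
Apply vowel harmony: papiruts → papuruts.
Vowel deletion: no change.

papuruts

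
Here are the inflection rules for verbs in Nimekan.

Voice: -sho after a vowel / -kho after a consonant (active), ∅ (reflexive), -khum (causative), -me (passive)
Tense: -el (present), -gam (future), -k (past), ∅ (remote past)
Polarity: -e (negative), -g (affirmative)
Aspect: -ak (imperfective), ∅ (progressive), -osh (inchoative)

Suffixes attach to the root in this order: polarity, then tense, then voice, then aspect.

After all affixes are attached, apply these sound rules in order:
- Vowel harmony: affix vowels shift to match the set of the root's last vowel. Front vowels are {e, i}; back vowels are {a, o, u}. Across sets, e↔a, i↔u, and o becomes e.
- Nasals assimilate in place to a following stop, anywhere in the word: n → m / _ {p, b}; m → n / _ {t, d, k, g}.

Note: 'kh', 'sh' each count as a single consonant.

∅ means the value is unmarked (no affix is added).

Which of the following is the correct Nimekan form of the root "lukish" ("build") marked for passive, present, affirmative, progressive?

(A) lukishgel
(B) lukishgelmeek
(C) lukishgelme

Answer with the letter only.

Attach polarity affirmative -g → lukishg.
Attach tense present -el → lukishgel.
Attach voice passive -me → lukishgelme.
aspect = progressive: zero marking, form stays lukishgelme.
Vowel harmony: no change.
Nasal assimilation: no change.
So the correct form is lukishgelme, option (C).
(A) lukishgel is wrong: it uses reflexive instead of passive for voice.
(B) lukishgelmeek is wrong: it uses imperfective instead of progressive for aspect.

C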